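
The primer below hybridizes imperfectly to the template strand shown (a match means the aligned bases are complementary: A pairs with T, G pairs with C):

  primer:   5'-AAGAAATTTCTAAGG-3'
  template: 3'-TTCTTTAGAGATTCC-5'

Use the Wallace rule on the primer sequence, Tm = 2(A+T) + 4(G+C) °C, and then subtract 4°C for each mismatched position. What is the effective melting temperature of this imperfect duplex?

Primer base counts: A=7, T=4, G=3, C=1 → A+T=11, G+C=4
Perfect-match Tm = 2(11) + 4(4) = 22 + 16 = 38°C
Mismatches (positions where the bases are not complementary): 1 (at position 8)
Effective Tm = 38 − 1×4 = 38 − 4 = 34°C

34°C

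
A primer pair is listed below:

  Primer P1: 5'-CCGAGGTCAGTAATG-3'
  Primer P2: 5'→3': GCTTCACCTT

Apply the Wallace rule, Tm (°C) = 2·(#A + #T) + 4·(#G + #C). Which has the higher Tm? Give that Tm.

Primer P1: A+T=7, G+C=8 → Tm = 2(7)+4(8) = 46°C
Primer P2: A+T=5, G+C=5 → Tm = 2(5)+4(5) = 30°C
46°C vs 30°C → primer P1 is higher.

Primer P1, 46°C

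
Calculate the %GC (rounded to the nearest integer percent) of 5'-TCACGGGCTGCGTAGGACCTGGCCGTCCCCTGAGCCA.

70%

A=5, T=6, G=12, C=14
G+C = 12 + 14 = 26 out of 37 bases
%GC = 26/37 × 100 = 70.27% ≈ 70%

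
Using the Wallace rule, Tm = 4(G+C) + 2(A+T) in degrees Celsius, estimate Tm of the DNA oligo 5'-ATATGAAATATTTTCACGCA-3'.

Scanning the sequence gives A=8, C=3, T=7, G=2.
A+T = 15, G+C = 5
Tm = 2(15) + 4(5) = 30 + 20 = 50°C

50°C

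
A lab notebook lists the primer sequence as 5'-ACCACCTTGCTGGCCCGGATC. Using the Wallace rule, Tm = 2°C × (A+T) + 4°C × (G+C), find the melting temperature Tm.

Scanning the sequence gives C=9, T=4, G=5, A=3.
AT pairs contribute 7, GC pairs contribute 14.
Tm = 4·14 + 2·7 = 56 + 14 = 70°C

70°C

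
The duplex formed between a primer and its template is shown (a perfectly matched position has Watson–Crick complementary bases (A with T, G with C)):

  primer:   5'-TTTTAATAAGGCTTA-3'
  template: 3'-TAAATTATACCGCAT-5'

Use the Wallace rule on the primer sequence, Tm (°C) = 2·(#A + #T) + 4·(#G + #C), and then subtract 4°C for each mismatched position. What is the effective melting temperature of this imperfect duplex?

Primer base counts: A=5, T=7, G=2, C=1 → A+T=12, G+C=3
Perfect-match Tm = 2(12) + 4(3) = 24 + 12 = 36°C
Mismatches (positions where the bases are not complementary): 3 (at positions 1, 9, 13)
Effective Tm = 36 − 3×4 = 36 − 12 = 24°C

24°C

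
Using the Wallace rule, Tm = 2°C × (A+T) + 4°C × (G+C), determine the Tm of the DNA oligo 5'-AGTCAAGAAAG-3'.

30°C

Base counts: T=1, G=3, C=1, A=6
AT pairs contribute 7, GC pairs contribute 4.
Tm = 2×7 + 4×4 = 30°C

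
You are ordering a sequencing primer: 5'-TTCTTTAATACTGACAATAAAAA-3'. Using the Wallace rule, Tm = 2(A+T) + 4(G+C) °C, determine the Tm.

54°C

Base counts: G=1, C=3, A=11, T=8
So N_AT = 19 and N_GC = 4.
Tm = 4·4 + 2·19 = 16 + 38 = 54°C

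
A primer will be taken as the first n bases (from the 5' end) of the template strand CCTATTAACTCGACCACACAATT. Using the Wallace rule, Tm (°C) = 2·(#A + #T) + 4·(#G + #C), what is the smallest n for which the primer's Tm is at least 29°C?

First 10 bases: CCTATTAACT → Tm = 26°C (< 29°C)
First 11 bases: CCTATTAACTC → Tm = 30°C (≥ 29°C)
Since every base adds ≥2°C, Tm only increases with n, so the threshold is first crossed at n = 11.

n = 11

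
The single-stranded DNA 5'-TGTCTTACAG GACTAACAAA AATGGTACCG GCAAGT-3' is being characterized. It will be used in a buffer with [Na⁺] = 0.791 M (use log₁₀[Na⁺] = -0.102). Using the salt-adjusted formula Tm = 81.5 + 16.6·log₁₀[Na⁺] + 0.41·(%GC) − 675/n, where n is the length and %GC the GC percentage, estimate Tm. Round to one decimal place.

78.1°C

Length n = 36. A=13, T=8, C=7, G=8
G+C = 15, so %GC = 15/36 × 100 = 41.667%
Salt term: 16.6 × (-0.102) = -1.693
GC term: 0.41 × 41.667 = 17.083; length term: −675/36 = −18.75
Tm = 81.5 + (-1.693) + 17.083 − 18.75 = 78.14 → 78.1°C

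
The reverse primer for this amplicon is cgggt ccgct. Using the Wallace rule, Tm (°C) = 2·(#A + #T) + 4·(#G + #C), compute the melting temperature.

Counting bases: C=4, A=0, T=2, G=4
A+T = 2, G+C = 8
Tm = 4·8 + 2·2 = 32 + 4 = 36°C

36°C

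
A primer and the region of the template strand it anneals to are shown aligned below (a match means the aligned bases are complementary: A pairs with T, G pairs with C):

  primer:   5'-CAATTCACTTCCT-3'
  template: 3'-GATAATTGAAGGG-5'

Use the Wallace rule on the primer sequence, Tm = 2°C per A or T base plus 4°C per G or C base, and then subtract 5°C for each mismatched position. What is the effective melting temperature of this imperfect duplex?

Primer base counts: A=3, T=5, G=0, C=5 → A+T=8, G+C=5
Perfect-match Tm = 2(8) + 4(5) = 16 + 20 = 36°C
Mismatches (positions where the bases are not complementary): 3 (at positions 2, 6, 13)
Effective Tm = 36 − 3×5 = 36 − 15 = 21°C

21°C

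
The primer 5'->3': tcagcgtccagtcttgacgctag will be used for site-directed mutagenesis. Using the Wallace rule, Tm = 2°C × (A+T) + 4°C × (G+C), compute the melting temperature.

Base counts: G=6, C=7, T=6, A=4
So N_AT = 10 and N_GC = 13.
Tm = 2×10 + 4×13 = 72°C

72°C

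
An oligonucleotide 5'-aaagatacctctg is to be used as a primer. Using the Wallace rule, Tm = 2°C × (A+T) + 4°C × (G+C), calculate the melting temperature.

C=3, A=5, G=2, T=3
So N_AT = 8 and N_GC = 5.
Tm = 2(8) + 4(5) = 16 + 20 = 36°C

36°C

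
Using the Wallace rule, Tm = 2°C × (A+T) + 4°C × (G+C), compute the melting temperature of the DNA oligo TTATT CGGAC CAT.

Base counts: A=3, C=3, G=2, T=5
A+T = 8, G+C = 5
Tm = 4·5 + 2·8 = 20 + 16 = 36°C

36°C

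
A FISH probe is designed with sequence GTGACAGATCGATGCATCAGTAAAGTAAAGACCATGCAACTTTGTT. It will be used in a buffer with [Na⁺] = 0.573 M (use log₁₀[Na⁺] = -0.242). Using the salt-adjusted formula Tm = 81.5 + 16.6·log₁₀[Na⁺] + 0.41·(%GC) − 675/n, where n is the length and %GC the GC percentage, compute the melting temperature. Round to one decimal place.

Length n = 46. Scanning the sequence gives A=16, C=8, G=10, T=12.
G+C = 18, so %GC = 18/46 × 100 = 39.13%
Salt term: 16.6 × (-0.242) = -4.017
GC term: 0.41 × 39.13 = 16.043; length term: −675/46 = −14.674
Tm = 81.5 + (-4.017) + 16.043 − 14.674 = 78.852 → 78.9°C

78.9°C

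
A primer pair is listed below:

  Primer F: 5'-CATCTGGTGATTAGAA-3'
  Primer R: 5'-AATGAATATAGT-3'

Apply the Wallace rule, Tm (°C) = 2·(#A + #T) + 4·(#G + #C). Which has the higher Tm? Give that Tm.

Primer F: A+T=10, G+C=6 → Tm = 2(10)+4(6) = 44°C
Primer R: A+T=10, G+C=2 → Tm = 2(10)+4(2) = 28°C
44°C vs 28°C → primer F is higher.

Primer F, 44°C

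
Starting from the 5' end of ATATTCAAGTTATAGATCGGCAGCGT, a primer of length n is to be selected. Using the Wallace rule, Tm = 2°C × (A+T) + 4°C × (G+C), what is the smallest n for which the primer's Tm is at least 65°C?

First 23 bases: ATATTCAAGTTATAGATCGGCAG → Tm = 62°C (< 65°C)
First 24 bases: ATATTCAAGTTATAGATCGGCAGC → Tm = 66°C (≥ 65°C)
Since every base adds ≥2°C, Tm only increases with n, so the threshold is first crossed at n = 24.

n = 24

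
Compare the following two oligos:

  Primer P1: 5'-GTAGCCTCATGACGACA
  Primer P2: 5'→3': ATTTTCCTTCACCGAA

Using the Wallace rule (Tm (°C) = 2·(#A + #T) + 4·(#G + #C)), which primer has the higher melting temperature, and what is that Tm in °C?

Primer P1: A+T=8, G+C=9 → Tm = 2(8)+4(9) = 52°C
Primer P2: A+T=10, G+C=6 → Tm = 2(10)+4(6) = 44°C
52°C vs 44°C → primer P1 is higher.

Primer P1, 52°C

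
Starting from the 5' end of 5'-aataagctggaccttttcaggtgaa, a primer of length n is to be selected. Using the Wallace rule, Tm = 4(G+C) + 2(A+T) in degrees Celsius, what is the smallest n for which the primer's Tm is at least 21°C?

n = 9

First 8 bases: AATAAGCT → Tm = 20°C (< 21°C)
First 9 bases: AATAAGCTG → Tm = 24°C (≥ 21°C)
Each additional base adds 2°C (A/T) or 4°C (G/C), so Tm is non-decreasing in n; n = 9 is the first length to reach 21°C.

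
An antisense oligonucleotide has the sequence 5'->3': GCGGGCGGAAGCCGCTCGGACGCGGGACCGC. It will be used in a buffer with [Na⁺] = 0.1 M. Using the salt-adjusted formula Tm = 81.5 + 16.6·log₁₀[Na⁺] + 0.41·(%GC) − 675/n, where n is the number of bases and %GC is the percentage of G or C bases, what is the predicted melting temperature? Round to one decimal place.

Length n = 31. Base counts: C=11, T=1, A=4, G=15
G+C = 26, so %GC = 26/31 × 100 = 83.871%
Salt term: 16.6 × (-1) = -16.6
GC term: 0.41 × 83.871 = 34.387; length term: −675/31 = −21.774
Tm = 81.5 + (-16.6) + 34.387 − 21.774 = 77.513 → 77.5°C

77.5°C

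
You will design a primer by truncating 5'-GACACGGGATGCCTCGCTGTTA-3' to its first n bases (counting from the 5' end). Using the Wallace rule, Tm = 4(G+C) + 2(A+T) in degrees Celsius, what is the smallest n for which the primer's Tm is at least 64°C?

First 18 bases: GACACGGGATGCCTCGCT → Tm = 60°C (< 64°C)
First 19 bases: GACACGGGATGCCTCGCTG → Tm = 64°C (≥ 64°C)
Each additional base adds 2°C (A/T) or 4°C (G/C), so Tm is non-decreasing in n; n = 19 is the first length to reach 64°C.

n = 19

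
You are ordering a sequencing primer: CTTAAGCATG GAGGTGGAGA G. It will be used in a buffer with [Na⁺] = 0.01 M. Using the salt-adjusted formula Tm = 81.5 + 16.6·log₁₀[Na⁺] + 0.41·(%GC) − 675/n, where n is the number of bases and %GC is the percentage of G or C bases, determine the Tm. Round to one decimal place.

37.6°C

Length n = 21. Counting bases: T=4, A=6, G=9, C=2
G+C = 11, so %GC = 11/21 × 100 = 52.381%
Salt term: 16.6 × (-2) = -33.2
GC term: 0.41 × 52.381 = 21.476; length term: −675/21 = −32.143
Tm = 81.5 + (-33.2) + 21.476 − 32.143 = 37.633 → 37.6°C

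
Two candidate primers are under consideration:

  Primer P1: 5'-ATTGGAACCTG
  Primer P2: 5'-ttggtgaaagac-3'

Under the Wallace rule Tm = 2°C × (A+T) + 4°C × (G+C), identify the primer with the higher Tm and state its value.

Primer P2, 34°C

Primer P1: A+T=6, G+C=5 → Tm = 2(6)+4(5) = 32°C
Primer P2: A+T=7, G+C=5 → Tm = 2(7)+4(5) = 34°C
32°C vs 34°C → primer P2 is higher.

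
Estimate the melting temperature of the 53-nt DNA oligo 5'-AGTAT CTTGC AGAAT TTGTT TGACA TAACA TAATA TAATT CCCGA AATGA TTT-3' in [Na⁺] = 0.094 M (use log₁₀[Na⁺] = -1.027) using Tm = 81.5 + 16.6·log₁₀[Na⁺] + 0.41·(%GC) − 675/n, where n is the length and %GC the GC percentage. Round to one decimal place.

62.5°C

Length n = 53. C=7, G=7, A=19, T=20
G+C = 14, so %GC = 14/53 × 100 = 26.415%
Salt term: 16.6 × (-1.027) = -17.048
GC term: 0.41 × 26.415 = 10.83; length term: −675/53 = −12.736
Tm = 81.5 + (-17.048) + 10.83 − 12.736 = 62.546 → 62.5°C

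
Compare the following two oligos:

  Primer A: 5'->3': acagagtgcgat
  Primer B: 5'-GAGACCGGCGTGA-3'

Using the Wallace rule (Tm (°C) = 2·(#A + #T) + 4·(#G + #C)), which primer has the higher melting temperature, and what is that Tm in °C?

Primer B, 44°C

Primer A: A+T=6, G+C=6 → Tm = 2(6)+4(6) = 36°C
Primer B: A+T=4, G+C=9 → Tm = 2(4)+4(9) = 44°C
36°C vs 44°C → primer B is higher.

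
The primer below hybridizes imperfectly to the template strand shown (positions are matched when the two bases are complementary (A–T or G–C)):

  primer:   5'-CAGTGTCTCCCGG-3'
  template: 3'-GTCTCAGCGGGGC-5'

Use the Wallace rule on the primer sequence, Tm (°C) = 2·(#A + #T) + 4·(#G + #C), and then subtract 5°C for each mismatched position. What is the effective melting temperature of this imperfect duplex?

29°C

Primer base counts: A=1, T=3, G=4, C=5 → A+T=4, G+C=9
Perfect-match Tm = 2(4) + 4(9) = 8 + 36 = 44°C
Mismatches (positions where the bases are not complementary): 3 (at positions 4, 8, 12)
Effective Tm = 44 − 3×5 = 44 − 15 = 29°C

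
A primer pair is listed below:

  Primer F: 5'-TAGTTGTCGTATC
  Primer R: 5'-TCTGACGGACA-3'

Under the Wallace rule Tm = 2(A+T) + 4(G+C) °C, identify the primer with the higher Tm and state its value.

Primer F, 36°C

Primer F: A+T=8, G+C=5 → Tm = 2(8)+4(5) = 36°C
Primer R: A+T=5, G+C=6 → Tm = 2(5)+4(6) = 34°C
36°C vs 34°C → primer F is higher.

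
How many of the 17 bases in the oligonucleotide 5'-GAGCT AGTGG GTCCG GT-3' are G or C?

11

Base counts: G=8, T=4, C=3, A=2
G+C = 8 + 3 = 11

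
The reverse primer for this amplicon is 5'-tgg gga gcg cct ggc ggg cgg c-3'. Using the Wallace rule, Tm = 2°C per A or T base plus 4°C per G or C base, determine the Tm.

Base counts: A=1, T=2, C=6, G=13
So N_AT = 3 and N_GC = 19.
Tm = 4·19 + 2·3 = 76 + 6 = 82°C

82°C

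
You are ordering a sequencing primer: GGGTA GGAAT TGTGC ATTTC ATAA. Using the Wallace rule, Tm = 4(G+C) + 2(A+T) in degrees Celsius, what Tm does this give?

66°C

Counting bases: T=8, C=2, A=7, G=7
So N_AT = 15 and N_GC = 9.
Tm = 2×15 + 4×9 = 66°C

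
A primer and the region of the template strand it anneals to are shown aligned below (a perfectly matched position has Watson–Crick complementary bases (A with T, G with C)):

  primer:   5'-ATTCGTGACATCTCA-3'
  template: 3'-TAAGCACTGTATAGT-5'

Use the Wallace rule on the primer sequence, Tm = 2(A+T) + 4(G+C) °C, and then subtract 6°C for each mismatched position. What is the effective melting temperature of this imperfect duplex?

Primer base counts: A=4, T=5, G=2, C=4 → A+T=9, G+C=6
Perfect-match Tm = 2(9) + 4(6) = 18 + 24 = 42°C
Mismatches (positions where the bases are not complementary): 1 (at position 12)
Effective Tm = 42 − 1×6 = 42 − 6 = 36°C

36°C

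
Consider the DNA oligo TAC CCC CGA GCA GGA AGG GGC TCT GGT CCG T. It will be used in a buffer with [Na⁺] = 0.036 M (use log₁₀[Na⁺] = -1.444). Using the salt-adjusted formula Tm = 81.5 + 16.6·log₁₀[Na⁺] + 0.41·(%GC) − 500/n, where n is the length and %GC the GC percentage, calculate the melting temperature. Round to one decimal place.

69.2°C

Length n = 31. A=5, G=11, T=5, C=10
G+C = 21, so %GC = 21/31 × 100 = 67.742%
Salt term: 16.6 × (-1.444) = -23.97
GC term: 0.41 × 67.742 = 27.774; length term: −500/31 = −16.129
Tm = 81.5 + (-23.97) + 27.774 − 16.129 = 69.175 → 69.2°C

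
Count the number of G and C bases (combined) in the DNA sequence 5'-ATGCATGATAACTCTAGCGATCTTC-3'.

Counting bases: A=7, G=4, T=8, C=6
G+C = 4 + 6 = 10

10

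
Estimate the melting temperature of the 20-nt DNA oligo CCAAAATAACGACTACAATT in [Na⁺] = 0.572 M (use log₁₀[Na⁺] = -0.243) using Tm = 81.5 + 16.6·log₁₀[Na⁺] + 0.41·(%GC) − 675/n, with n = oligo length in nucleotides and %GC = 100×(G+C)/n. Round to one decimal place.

Length n = 20. Counting bases: T=4, C=5, A=10, G=1
G+C = 6, so %GC = 6/20 × 100 = 30%
Salt term: 16.6 × (-0.243) = -4.034
GC term: 0.41 × 30 = 12.3; length term: −675/20 = −33.75
Tm = 81.5 + (-4.034) + 12.3 − 33.75 = 56.016 → 56.0°C

56.0°C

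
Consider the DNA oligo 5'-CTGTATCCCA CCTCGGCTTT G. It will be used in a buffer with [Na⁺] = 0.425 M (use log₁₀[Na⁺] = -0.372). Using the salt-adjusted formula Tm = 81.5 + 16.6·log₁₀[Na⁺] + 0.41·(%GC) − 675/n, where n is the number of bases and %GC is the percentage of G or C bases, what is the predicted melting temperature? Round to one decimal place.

Length n = 21. Counting bases: A=2, C=8, G=4, T=7
G+C = 12, so %GC = 12/21 × 100 = 57.143%
Salt term: 16.6 × (-0.372) = -6.175
GC term: 0.41 × 57.143 = 23.429; length term: −675/21 = −32.143
Tm = 81.5 + (-6.175) + 23.429 − 32.143 = 66.611 → 66.6°C

66.6°C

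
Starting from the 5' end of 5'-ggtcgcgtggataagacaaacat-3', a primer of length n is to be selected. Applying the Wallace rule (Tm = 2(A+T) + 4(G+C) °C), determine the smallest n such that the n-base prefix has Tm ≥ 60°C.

n = 20

First 19 bases: GGTCGCGTGGATAAGACAA → Tm = 58°C (< 60°C)
First 20 bases: GGTCGCGTGGATAAGACAAA → Tm = 60°C (≥ 60°C)
Since every base adds ≥2°C, Tm only increases with n, so the threshold is first crossed at n = 20.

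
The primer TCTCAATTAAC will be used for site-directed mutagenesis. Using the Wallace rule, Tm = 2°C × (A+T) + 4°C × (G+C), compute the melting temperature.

28°C

C=3, A=4, G=0, T=4
A+T = 8, G+C = 3
Tm = 4·3 + 2·8 = 12 + 16 = 28°C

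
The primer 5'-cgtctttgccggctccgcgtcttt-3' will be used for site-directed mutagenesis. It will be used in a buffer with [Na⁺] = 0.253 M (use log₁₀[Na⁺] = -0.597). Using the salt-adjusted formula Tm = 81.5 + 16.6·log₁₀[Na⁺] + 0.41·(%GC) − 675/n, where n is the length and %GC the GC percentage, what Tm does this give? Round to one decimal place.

Length n = 24. Counting bases: T=9, G=6, A=0, C=9
G+C = 15, so %GC = 15/24 × 100 = 62.5%
Salt term: 16.6 × (-0.597) = -9.91
GC term: 0.41 × 62.5 = 25.625; length term: −675/24 = −28.125
Tm = 81.5 + (-9.91) + 25.625 − 28.125 = 69.09 → 69.1°C

69.1°C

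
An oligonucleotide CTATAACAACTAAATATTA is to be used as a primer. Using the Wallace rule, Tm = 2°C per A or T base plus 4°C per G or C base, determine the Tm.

C=3, G=0, T=6, A=10
So N_AT = 16 and N_GC = 3.
Tm = 2(16) + 4(3) = 32 + 12 = 44°C

44°C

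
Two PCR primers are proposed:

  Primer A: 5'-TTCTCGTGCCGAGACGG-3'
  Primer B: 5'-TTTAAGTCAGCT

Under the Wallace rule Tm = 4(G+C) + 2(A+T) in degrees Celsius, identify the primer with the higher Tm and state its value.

Primer A: A+T=6, G+C=11 → Tm = 2(6)+4(11) = 56°C
Primer B: A+T=8, G+C=4 → Tm = 2(8)+4(4) = 32°C
56°C vs 32°C → primer A is higher.

Primer A, 56°C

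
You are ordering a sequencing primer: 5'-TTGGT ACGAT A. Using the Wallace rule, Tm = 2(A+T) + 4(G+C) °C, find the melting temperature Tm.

30°C

Scanning the sequence gives C=1, T=4, A=3, G=3.
So N_AT = 7 and N_GC = 4.
Tm = 4·4 + 2·7 = 16 + 14 = 30°C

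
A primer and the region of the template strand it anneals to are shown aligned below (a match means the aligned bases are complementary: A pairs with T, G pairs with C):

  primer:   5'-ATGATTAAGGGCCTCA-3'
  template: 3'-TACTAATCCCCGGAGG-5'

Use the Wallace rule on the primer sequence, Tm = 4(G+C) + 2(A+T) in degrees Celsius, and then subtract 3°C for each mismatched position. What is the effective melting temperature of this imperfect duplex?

40°C

Primer base counts: A=5, T=4, G=4, C=3 → A+T=9, G+C=7
Perfect-match Tm = 2(9) + 4(7) = 18 + 28 = 46°C
Mismatches (positions where the bases are not complementary): 2 (at positions 8, 16)
Effective Tm = 46 − 2×3 = 46 − 6 = 40°C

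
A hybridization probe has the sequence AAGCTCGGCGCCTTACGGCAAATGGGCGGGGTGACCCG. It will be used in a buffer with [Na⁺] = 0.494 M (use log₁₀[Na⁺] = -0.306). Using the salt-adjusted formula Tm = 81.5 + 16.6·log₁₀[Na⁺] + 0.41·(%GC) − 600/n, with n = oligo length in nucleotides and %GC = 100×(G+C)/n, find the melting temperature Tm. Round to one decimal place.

88.7°C

Length n = 38. Counting bases: A=7, T=5, C=11, G=15
G+C = 26, so %GC = 26/38 × 100 = 68.421%
Salt term: 16.6 × (-0.306) = -5.08
GC term: 0.41 × 68.421 = 28.053; length term: −600/38 = −15.789
Tm = 81.5 + (-5.08) + 28.053 − 15.789 = 88.684 → 88.7°C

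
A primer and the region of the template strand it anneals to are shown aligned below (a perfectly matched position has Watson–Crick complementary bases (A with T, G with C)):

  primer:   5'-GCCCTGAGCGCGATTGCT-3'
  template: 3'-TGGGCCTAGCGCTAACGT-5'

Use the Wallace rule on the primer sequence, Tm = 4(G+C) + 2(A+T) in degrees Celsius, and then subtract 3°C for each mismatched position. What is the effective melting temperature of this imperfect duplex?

Primer base counts: A=2, T=4, G=6, C=6 → A+T=6, G+C=12
Perfect-match Tm = 2(6) + 4(12) = 12 + 48 = 60°C
Mismatches (positions where the bases are not complementary): 4 (at positions 1, 5, 8, 18)
Effective Tm = 60 − 4×3 = 60 − 12 = 48°C

48°C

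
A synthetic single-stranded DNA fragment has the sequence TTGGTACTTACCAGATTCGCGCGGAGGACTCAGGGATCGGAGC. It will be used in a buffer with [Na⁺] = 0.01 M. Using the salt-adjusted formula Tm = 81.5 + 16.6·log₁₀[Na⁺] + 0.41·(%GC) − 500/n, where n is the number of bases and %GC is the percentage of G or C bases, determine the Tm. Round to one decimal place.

60.5°C

Length n = 43. C=10, A=9, T=9, G=15
G+C = 25, so %GC = 25/43 × 100 = 58.14%
Salt term: 16.6 × (-2) = -33.2
GC term: 0.41 × 58.14 = 23.837; length term: −500/43 = −11.628
Tm = 81.5 + (-33.2) + 23.837 − 11.628 = 60.509 → 60.5°C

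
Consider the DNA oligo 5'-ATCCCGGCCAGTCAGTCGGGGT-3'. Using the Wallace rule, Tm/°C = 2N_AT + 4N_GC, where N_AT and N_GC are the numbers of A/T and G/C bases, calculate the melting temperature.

Scanning the sequence gives C=7, T=4, A=3, G=8.
AT pairs contribute 7, GC pairs contribute 15.
Tm = 2(7) + 4(15) = 14 + 60 = 74°C

74°C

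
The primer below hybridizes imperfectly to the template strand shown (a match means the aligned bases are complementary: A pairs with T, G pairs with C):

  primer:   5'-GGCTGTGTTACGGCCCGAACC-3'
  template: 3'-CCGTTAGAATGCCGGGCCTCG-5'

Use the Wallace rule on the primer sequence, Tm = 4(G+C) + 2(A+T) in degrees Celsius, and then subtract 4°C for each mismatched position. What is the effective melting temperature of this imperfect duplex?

50°C

Primer base counts: A=3, T=4, G=7, C=7 → A+T=7, G+C=14
Perfect-match Tm = 2(7) + 4(14) = 14 + 56 = 70°C
Mismatches (positions where the bases are not complementary): 5 (at positions 4, 5, 7, 18, 20)
Effective Tm = 70 − 5×4 = 70 − 20 = 50°C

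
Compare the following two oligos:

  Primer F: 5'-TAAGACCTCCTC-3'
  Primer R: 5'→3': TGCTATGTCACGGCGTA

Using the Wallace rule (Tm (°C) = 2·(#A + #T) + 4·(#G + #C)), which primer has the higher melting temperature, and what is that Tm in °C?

Primer R, 52°C

Primer F: A+T=6, G+C=6 → Tm = 2(6)+4(6) = 36°C
Primer R: A+T=8, G+C=9 → Tm = 2(8)+4(9) = 52°C
36°C vs 52°C → primer R is higher.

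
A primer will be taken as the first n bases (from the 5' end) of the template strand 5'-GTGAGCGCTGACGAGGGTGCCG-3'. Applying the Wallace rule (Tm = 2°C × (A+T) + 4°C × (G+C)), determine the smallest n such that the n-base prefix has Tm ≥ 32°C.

First 9 bases: GTGAGCGCT → Tm = 30°C (< 32°C)
First 10 bases: GTGAGCGCTG → Tm = 34°C (≥ 32°C)
Since every base adds ≥2°C, Tm only increases with n, so the threshold is first crossed at n = 10.

n = 10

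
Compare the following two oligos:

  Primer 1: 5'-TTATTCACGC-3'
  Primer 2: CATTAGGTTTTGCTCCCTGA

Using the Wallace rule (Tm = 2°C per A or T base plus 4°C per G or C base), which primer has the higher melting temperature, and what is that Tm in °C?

Primer 1: A+T=6, G+C=4 → Tm = 2(6)+4(4) = 28°C
Primer 2: A+T=11, G+C=9 → Tm = 2(11)+4(9) = 58°C
28°C vs 58°C → primer 2 is higher.

Primer 2, 58°C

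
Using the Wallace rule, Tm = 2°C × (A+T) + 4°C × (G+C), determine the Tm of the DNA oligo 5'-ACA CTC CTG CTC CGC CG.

58°C

T=3, C=9, G=3, A=2
AT pairs contribute 5, GC pairs contribute 12.
Tm = 2×5 + 4×12 = 58°C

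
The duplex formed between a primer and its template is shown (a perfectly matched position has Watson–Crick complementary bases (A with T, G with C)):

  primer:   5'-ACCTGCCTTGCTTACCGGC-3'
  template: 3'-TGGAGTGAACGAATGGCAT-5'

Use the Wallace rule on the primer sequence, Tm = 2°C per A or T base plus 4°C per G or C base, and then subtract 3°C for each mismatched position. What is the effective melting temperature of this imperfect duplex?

50°C

Primer base counts: A=2, T=5, G=4, C=8 → A+T=7, G+C=12
Perfect-match Tm = 2(7) + 4(12) = 14 + 48 = 62°C
Mismatches (positions where the bases are not complementary): 4 (at positions 5, 6, 18, 19)
Effective Tm = 62 − 4×3 = 62 − 12 = 50°C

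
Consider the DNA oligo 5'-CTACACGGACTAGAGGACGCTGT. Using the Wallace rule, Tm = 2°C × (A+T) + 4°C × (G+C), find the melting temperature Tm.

T=4, C=6, A=6, G=7
A+T = 10, G+C = 13
Tm = 2×10 + 4×13 = 72°C

72°C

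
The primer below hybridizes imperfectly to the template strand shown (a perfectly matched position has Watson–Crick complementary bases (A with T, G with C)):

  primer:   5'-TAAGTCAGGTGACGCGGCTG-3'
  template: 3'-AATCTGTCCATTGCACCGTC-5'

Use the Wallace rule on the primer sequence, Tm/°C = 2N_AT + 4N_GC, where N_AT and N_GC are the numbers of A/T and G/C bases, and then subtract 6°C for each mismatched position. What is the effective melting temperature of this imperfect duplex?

34°C

Primer base counts: A=4, T=4, G=8, C=4 → A+T=8, G+C=12
Perfect-match Tm = 2(8) + 4(12) = 16 + 48 = 64°C
Mismatches (positions where the bases are not complementary): 5 (at positions 2, 5, 11, 15, 19)
Effective Tm = 64 − 5×6 = 64 − 30 = 34°C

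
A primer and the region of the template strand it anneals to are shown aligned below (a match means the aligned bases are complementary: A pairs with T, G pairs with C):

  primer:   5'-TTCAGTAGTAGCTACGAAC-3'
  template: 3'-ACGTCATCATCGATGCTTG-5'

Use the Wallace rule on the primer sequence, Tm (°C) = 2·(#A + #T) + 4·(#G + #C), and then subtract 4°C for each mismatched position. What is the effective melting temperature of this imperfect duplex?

50°C

Primer base counts: A=6, T=5, G=4, C=4 → A+T=11, G+C=8
Perfect-match Tm = 2(11) + 4(8) = 22 + 32 = 54°C
Mismatches (positions where the bases are not complementary): 1 (at position 2)
Effective Tm = 54 − 1×4 = 54 − 4 = 50°C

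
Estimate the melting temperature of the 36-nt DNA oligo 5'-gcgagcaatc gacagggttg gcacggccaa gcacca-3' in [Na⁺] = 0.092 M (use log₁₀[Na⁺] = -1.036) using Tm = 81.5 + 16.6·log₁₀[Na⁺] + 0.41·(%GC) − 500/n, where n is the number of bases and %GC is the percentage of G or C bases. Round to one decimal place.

76.6°C

Length n = 36. G=12, T=3, C=11, A=10
G+C = 23, so %GC = 23/36 × 100 = 63.889%
Salt term: 16.6 × (-1.036) = -17.198
GC term: 0.41 × 63.889 = 26.194; length term: −500/36 = −13.889
Tm = 81.5 + (-17.198) + 26.194 − 13.889 = 76.607 → 76.6°C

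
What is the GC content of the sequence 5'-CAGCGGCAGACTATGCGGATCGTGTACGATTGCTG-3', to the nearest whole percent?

Base counts: G=12, C=8, T=8, A=7
G+C = 12 + 8 = 20 out of 35 bases
%GC = 20/35 × 100 = 57.14% ≈ 57%

57%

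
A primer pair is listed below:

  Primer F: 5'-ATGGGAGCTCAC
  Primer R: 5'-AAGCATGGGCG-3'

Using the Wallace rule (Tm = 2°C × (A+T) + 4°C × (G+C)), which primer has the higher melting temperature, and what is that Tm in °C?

Primer F, 38°C

Primer F: A+T=5, G+C=7 → Tm = 2(5)+4(7) = 38°C
Primer R: A+T=4, G+C=7 → Tm = 2(4)+4(7) = 36°C
38°C vs 36°C → primer F is higher.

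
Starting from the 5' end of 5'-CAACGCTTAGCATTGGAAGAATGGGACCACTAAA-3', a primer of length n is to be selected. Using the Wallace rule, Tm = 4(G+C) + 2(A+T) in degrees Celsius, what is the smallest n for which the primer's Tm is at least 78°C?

n = 27

First 26 bases: CAACGCTTAGCATTGGAAGAATGGGA → Tm = 76°C (< 78°C)
First 27 bases: CAACGCTTAGCATTGGAAGAATGGGAC → Tm = 80°C (≥ 78°C)
Since every base adds ≥2°C, Tm only increases with n, so the threshold is first crossed at n = 27.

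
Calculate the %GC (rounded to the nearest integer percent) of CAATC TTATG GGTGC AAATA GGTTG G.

Base counts: C=3, A=7, G=8, T=8
G+C = 8 + 3 = 11 out of 26 bases
%GC = 11/26 × 100 = 42.31% ≈ 42%

42%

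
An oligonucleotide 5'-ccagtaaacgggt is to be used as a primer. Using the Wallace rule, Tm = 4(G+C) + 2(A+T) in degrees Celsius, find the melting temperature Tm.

40°C

Base counts: G=4, T=2, A=4, C=3
So N_AT = 6 and N_GC = 7.
Tm = 2(6) + 4(7) = 12 + 28 = 40°C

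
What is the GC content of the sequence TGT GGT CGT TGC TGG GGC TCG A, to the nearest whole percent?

Counting bases: G=10, C=4, A=1, T=7
G+C = 10 + 4 = 14 out of 22 bases
%GC = 14/22 × 100 = 63.64% ≈ 64%

64%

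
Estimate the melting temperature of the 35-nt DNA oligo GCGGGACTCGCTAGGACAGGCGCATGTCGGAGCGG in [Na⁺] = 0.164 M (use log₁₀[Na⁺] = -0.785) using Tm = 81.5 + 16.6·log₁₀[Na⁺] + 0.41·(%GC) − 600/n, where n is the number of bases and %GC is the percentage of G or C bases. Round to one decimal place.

Length n = 35. Scanning the sequence gives G=16, C=9, T=4, A=6.
G+C = 25, so %GC = 25/35 × 100 = 71.429%
Salt term: 16.6 × (-0.785) = -13.031
GC term: 0.41 × 71.429 = 29.286; length term: −600/35 = −17.143
Tm = 81.5 + (-13.031) + 29.286 − 17.143 = 80.612 → 80.6°C

80.6°C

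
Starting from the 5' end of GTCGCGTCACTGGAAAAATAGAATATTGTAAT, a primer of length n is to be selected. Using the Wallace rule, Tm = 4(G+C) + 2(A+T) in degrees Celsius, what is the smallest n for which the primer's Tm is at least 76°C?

First 27 bases: GTCGCGTCACTGGAAAAATAGAATATT → Tm = 74°C (< 76°C)
First 28 bases: GTCGCGTCACTGGAAAAATAGAATATTG → Tm = 78°C (≥ 76°C)
Each additional base adds 2°C (A/T) or 4°C (G/C), so Tm is non-decreasing in n; n = 28 is the first length to reach 76°C.

n = 28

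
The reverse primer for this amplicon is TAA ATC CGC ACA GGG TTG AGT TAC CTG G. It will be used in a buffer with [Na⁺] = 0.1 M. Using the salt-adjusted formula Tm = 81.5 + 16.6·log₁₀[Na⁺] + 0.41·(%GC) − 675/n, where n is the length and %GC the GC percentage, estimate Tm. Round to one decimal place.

Length n = 28. C=6, T=7, A=7, G=8
G+C = 14, so %GC = 14/28 × 100 = 50%
Salt term: 16.6 × (-1) = -16.6
GC term: 0.41 × 50 = 20.5; length term: −675/28 = −24.107
Tm = 81.5 + (-16.6) + 20.5 − 24.107 = 61.293 → 61.3°C

61.3°C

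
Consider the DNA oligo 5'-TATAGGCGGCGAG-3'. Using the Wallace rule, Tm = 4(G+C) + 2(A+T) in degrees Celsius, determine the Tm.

Counting bases: A=3, C=2, T=2, G=6
A+T = 5, G+C = 8
Tm = 2(5) + 4(8) = 10 + 32 = 42°C

42°C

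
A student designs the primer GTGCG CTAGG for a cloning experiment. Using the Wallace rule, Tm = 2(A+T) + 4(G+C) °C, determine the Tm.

34°C

T=2, C=2, A=1, G=5
AT pairs contribute 3, GC pairs contribute 7.
Tm = 4·7 + 2·3 = 28 + 6 = 34°C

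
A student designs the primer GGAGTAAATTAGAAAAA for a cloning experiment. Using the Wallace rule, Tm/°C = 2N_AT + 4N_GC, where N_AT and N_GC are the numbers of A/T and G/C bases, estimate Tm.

42°C

Base counts: T=3, C=0, A=10, G=4
AT pairs contribute 13, GC pairs contribute 4.
Tm = 2(13) + 4(4) = 26 + 16 = 42°C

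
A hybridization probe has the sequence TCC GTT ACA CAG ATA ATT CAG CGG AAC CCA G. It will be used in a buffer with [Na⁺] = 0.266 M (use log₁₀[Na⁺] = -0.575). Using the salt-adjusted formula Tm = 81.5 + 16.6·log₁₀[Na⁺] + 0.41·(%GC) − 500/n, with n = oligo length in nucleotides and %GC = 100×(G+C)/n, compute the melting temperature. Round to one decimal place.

Length n = 31. Base counts: C=9, G=6, A=10, T=6
G+C = 15, so %GC = 15/31 × 100 = 48.387%
Salt term: 16.6 × (-0.575) = -9.545
GC term: 0.41 × 48.387 = 19.839; length term: −500/31 = −16.129
Tm = 81.5 + (-9.545) + 19.839 − 16.129 = 75.665 → 75.7°C

75.7°C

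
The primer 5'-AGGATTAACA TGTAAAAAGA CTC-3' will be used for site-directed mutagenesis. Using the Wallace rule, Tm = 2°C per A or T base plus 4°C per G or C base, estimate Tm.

60°C

A=11, T=5, G=4, C=3
A+T = 16, G+C = 7
Tm = 2(16) + 4(7) = 32 + 28 = 60°C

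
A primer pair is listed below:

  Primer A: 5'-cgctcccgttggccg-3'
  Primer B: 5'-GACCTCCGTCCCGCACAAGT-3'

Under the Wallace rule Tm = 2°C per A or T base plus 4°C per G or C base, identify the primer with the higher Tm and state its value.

Primer B, 66°C

Primer A: A+T=3, G+C=12 → Tm = 2(3)+4(12) = 54°C
Primer B: A+T=7, G+C=13 → Tm = 2(7)+4(13) = 66°C
54°C vs 66°C → primer B is higher.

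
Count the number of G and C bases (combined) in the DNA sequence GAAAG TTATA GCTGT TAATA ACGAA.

Base counts: T=7, G=5, A=11, C=2
G+C = 5 + 2 = 7

7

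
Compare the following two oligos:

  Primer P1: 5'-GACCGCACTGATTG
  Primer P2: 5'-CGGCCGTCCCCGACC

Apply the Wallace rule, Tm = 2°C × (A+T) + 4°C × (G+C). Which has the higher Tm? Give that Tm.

Primer P2, 56°C

Primer P1: A+T=6, G+C=8 → Tm = 2(6)+4(8) = 44°C
Primer P2: A+T=2, G+C=13 → Tm = 2(2)+4(13) = 56°C
44°C vs 56°C → primer P2 is higher.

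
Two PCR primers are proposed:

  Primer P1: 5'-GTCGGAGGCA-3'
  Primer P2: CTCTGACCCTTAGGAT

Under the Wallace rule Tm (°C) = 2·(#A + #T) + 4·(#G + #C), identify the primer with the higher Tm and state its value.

Primer P1: A+T=3, G+C=7 → Tm = 2(3)+4(7) = 34°C
Primer P2: A+T=8, G+C=8 → Tm = 2(8)+4(8) = 48°C
34°C vs 48°C → primer P2 is higher.

Primer P2, 48°C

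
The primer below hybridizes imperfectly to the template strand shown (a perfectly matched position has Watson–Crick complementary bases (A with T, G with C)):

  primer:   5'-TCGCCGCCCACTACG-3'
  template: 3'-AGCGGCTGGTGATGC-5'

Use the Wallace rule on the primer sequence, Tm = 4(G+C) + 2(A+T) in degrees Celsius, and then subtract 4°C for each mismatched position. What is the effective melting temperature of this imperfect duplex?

Primer base counts: A=2, T=2, G=3, C=8 → A+T=4, G+C=11
Perfect-match Tm = 2(4) + 4(11) = 8 + 44 = 52°C
Mismatches (positions where the bases are not complementary): 1 (at position 7)
Effective Tm = 52 − 1×4 = 52 − 4 = 48°C

48°C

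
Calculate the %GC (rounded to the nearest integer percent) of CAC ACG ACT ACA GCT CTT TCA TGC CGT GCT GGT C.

G=7, T=9, C=12, A=6
G+C = 7 + 12 = 19 out of 34 bases
%GC = 19/34 × 100 = 55.88% ≈ 56%

56%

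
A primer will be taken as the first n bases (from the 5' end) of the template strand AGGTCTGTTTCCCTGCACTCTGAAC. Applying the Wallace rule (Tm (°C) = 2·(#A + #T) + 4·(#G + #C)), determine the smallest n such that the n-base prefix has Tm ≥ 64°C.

First 20 bases: AGGTCTGTTTCCCTGCACTC → Tm = 62°C (< 64°C)
First 21 bases: AGGTCTGTTTCCCTGCACTCT → Tm = 64°C (≥ 64°C)
Since every base adds ≥2°C, Tm only increases with n, so the threshold is first crossed at n = 21.

n = 21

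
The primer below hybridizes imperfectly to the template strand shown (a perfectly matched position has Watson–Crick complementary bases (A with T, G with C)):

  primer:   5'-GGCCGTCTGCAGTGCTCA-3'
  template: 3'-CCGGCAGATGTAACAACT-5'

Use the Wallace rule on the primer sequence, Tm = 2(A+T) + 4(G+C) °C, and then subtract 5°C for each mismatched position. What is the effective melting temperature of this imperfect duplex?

40°C

Primer base counts: A=2, T=4, G=6, C=6 → A+T=6, G+C=12
Perfect-match Tm = 2(6) + 4(12) = 12 + 48 = 60°C
Mismatches (positions where the bases are not complementary): 4 (at positions 9, 12, 15, 17)
Effective Tm = 60 − 4×5 = 60 − 20 = 40°C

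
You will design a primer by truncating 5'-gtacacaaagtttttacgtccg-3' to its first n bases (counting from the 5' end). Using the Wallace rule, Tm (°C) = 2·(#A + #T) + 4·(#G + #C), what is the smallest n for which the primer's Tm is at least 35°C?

n = 14

First 13 bases: GTACACAAAGTTT → Tm = 34°C (< 35°C)
First 14 bases: GTACACAAAGTTTT → Tm = 36°C (≥ 35°C)
Since every base adds ≥2°C, Tm only increases with n, so the threshold is first crossed at n = 14.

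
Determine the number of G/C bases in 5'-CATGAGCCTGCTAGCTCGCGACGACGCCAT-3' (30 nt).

Scanning the sequence gives C=11, T=5, A=6, G=8.
Total G or C: 8 + 11 = 19

19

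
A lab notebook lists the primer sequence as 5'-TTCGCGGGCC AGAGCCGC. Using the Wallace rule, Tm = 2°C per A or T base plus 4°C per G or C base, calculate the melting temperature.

Scanning the sequence gives G=7, C=7, T=2, A=2.
So N_AT = 4 and N_GC = 14.
Tm = 4·14 + 2·4 = 56 + 8 = 64°C

64°C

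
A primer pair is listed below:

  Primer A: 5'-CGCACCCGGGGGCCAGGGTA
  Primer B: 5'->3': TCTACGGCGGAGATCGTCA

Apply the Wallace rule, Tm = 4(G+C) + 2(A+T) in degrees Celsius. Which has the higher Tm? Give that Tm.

Primer A, 72°C

Primer A: A+T=4, G+C=16 → Tm = 2(4)+4(16) = 72°C
Primer B: A+T=8, G+C=11 → Tm = 2(8)+4(11) = 60°C
72°C vs 60°C → primer A is higher.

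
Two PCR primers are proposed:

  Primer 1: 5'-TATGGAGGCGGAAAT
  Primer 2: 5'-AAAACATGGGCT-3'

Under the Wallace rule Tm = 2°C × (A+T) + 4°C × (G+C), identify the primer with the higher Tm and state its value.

Primer 1, 44°C

Primer 1: A+T=8, G+C=7 → Tm = 2(8)+4(7) = 44°C
Primer 2: A+T=7, G+C=5 → Tm = 2(7)+4(5) = 34°C
44°C vs 34°C → primer 1 is higher.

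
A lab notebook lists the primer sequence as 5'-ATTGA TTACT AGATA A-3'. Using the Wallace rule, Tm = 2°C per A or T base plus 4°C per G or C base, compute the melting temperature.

38°C

A=7, G=2, C=1, T=6
So N_AT = 13 and N_GC = 3.
Tm = 4·3 + 2·13 = 12 + 26 = 38°C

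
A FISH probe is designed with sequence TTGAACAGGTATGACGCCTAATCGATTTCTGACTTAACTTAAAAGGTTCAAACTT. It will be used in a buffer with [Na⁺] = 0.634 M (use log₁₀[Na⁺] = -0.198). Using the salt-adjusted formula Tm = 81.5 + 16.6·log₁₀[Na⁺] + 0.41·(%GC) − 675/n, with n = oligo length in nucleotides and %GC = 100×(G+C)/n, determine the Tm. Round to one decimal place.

80.1°C

Length n = 55. Base counts: T=18, A=18, G=9, C=10
G+C = 19, so %GC = 19/55 × 100 = 34.545%
Salt term: 16.6 × (-0.198) = -3.287
GC term: 0.41 × 34.545 = 14.163; length term: −675/55 = −12.273
Tm = 81.5 + (-3.287) + 14.163 − 12.273 = 80.103 → 80.1°C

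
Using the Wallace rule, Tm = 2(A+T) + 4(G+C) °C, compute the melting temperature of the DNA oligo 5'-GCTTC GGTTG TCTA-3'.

42°C

Scanning the sequence gives G=4, T=6, A=1, C=3.
So N_AT = 7 and N_GC = 7.
Tm = 2×7 + 4×7 = 42°C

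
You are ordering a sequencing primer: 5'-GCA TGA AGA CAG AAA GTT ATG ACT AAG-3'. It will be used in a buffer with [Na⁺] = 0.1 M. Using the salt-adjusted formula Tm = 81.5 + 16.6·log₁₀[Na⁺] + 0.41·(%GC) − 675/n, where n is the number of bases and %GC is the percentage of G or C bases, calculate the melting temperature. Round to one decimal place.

Length n = 27. Counting bases: T=5, G=7, A=12, C=3
G+C = 10, so %GC = 10/27 × 100 = 37.037%
Salt term: 16.6 × (-1) = -16.6
GC term: 0.41 × 37.037 = 15.185; length term: −675/27 = −25
Tm = 81.5 + (-16.6) + 15.185 − 25 = 55.085 → 55.1°C

55.1°C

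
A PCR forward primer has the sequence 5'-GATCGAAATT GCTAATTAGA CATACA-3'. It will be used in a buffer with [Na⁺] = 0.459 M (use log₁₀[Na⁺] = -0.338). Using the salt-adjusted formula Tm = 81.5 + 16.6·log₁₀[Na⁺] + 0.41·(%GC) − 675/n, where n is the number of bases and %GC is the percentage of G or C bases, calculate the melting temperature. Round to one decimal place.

62.5°C

Length n = 26. A=11, G=4, T=7, C=4
G+C = 8, so %GC = 8/26 × 100 = 30.769%
Salt term: 16.6 × (-0.338) = -5.611
GC term: 0.41 × 30.769 = 12.615; length term: −675/26 = −25.962
Tm = 81.5 + (-5.611) + 12.615 − 25.962 = 62.542 → 62.5°C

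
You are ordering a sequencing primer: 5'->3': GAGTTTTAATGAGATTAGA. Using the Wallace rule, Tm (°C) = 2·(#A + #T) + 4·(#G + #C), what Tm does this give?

48°C

Counting bases: T=7, A=7, C=0, G=5
AT pairs contribute 14, GC pairs contribute 5.
Tm = 4·5 + 2·14 = 20 + 28 = 48°C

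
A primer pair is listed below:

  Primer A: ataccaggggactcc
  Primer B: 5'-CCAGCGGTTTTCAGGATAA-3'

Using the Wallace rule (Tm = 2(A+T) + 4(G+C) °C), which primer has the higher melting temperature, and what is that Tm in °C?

Primer B, 56°C

Primer A: A+T=6, G+C=9 → Tm = 2(6)+4(9) = 48°C
Primer B: A+T=10, G+C=9 → Tm = 2(10)+4(9) = 56°C
48°C vs 56°C → primer B is higher.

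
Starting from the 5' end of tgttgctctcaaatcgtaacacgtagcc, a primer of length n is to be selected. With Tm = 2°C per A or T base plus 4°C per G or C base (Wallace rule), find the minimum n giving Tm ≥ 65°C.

n = 23

First 22 bases: TGTTGCTCTCAAATCGTAACAC → Tm = 62°C (< 65°C)
First 23 bases: TGTTGCTCTCAAATCGTAACACG → Tm = 66°C (≥ 65°C)
Each additional base adds 2°C (A/T) or 4°C (G/C), so Tm is non-decreasing in n; n = 23 is the first length to reach 65°C.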